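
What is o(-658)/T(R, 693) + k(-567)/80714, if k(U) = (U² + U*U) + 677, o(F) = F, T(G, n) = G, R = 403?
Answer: 206283153/32527742 ≈ 6.3418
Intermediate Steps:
k(U) = 677 + 2*U² (k(U) = (U² + U²) + 677 = 2*U² + 677 = 677 + 2*U²)
o(-658)/T(R, 693) + k(-567)/80714 = -658/403 + (677 + 2*(-567)²)/80714 = -658*1/403 + (677 + 2*321489)*(1/80714) = -658/403 + (677 + 642978)*(1/80714) = -658/403 + 643655*(1/80714) = -658/403 + 643655/80714 = 206283153/32527742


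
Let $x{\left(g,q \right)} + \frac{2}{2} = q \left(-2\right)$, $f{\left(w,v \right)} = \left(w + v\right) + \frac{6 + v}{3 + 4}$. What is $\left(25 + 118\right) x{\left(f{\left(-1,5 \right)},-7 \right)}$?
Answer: $1859$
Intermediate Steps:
$f{\left(w,v \right)} = \frac{6}{7} + w + \frac{8 v}{7}$ ($f{\left(w,v \right)} = \left(v + w\right) + \frac{6 + v}{7} = \left(v + w\right) + \left(6 + v\right) \frac{1}{7} = \left(v + w\right) + \left(\frac{6}{7} + \frac{v}{7}\right) = \frac{6}{7} + w + \frac{8 v}{7}$)
$x{\left(g,q \right)} = -1 - 2 q$ ($x{\left(g,q \right)} = -1 + q \left(-2\right) = -1 - 2 q$)
$\left(25 + 118\right) x{\left(f{\left(-1,5 \right)},-7 \right)} = \left(25 + 118\right) \left(-1 - -14\right) = 143 \left(-1 + 14\right) = 143 \cdot 13 = 1859$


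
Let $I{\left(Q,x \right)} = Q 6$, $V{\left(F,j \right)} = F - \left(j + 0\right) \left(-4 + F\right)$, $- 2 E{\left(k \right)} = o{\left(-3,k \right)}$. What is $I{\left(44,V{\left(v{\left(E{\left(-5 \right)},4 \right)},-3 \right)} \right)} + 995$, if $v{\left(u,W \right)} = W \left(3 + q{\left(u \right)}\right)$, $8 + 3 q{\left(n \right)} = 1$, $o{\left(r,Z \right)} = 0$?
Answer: $1259$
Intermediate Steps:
$q{\left(n \right)} = - \frac{7}{3}$ ($q{\left(n \right)} = - \frac{8}{3} + \frac{1}{3} \cdot 1 = - \frac{8}{3} + \frac{1}{3} = - \frac{7}{3}$)
$E{\left(k \right)} = 0$ ($E{\left(k \right)} = \left(- \frac{1}{2}\right) 0 = 0$)
$v{\left(u,W \right)} = \frac{2 W}{3}$ ($v{\left(u,W \right)} = W \left(3 - \frac{7}{3}\right) = W \frac{2}{3} = \frac{2 W}{3}$)
$V{\left(F,j \right)} = F - j \left(-4 + F\right)$
$I{\left(Q,x \right)} = 6 Q$
$I{\left(44,V{\left(v{\left(E{\left(-5 \right)},4 \right)},-3 \right)} \right)} + 995 = 6 \cdot 44 + 995 = 264 + 995 = 1259$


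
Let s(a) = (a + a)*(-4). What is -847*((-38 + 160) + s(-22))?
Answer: -252406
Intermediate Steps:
s(a) = -8*a (s(a) = (2*a)*(-4) = -8*a)
-847*((-38 + 160) + s(-22)) = -847*((-38 + 160) - 8*(-22)) = -847*(122 + 176) = -847*298 = -252406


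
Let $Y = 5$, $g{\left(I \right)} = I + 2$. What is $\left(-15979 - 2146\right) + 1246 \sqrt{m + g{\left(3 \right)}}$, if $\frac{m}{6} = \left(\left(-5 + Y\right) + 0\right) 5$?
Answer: $-18125 + 1246 \sqrt{5} \approx -15339.0$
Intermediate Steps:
$g{\left(I \right)} = 2 + I$
$m = 0$ ($m = 6 \left(\left(-5 + 5\right) + 0\right) 5 = 6 \left(0 + 0\right) 5 = 6 \cdot 0 \cdot 5 = 6 \cdot 0 = 0$)
$\left(-15979 - 2146\right) + 1246 \sqrt{m + g{\left(3 \right)}} = \left(-15979 - 2146\right) + 1246 \sqrt{0 + \left(2 + 3\right)} = -18125 + 1246 \sqrt{0 + 5} = -18125 + 1246 \sqrt{5}$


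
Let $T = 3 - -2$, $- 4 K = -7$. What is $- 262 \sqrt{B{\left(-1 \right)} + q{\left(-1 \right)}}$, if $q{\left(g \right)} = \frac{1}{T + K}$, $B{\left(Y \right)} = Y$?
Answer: $- \frac{262 i \sqrt{69}}{9} \approx - 241.81 i$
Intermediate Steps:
$K = \frac{7}{4}$ ($K = \left(- \frac{1}{4}\right) \left(-7\right) = \frac{7}{4} \approx 1.75$)
$T = 5$ ($T = 3 + 2 = 5$)
$q{\left(g \right)} = \frac{4}{27}$ ($q{\left(g \right)} = \frac{1}{5 + \frac{7}{4}} = \frac{1}{\frac{27}{4}} = \frac{4}{27}$)
$- 262 \sqrt{B{\left(-1 \right)} + q{\left(-1 \right)}} = - 262 \sqrt{-1 + \frac{4}{27}} = - 262 \sqrt{- \frac{23}{27}} = - 262 \frac{i \sqrt{69}}{9} = - \frac{262 i \sqrt{69}}{9}$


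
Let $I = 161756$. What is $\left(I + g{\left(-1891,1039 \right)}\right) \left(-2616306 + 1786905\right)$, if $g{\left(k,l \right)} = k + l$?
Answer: $-133453938504$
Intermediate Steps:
$\left(I + g{\left(-1891,1039 \right)}\right) \left(-2616306 + 1786905\right) = \left(161756 + \left(-1891 + 1039\right)\right) \left(-2616306 + 1786905\right) = \left(161756 - 852\right) \left(-829401\right) = 160904 \left(-829401\right) = -133453938504$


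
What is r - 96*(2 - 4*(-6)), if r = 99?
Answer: -2397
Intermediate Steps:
r - 96*(2 - 4*(-6)) = 99 - 96*(2 - 4*(-6)) = 99 - 96*(2 + 24) = 99 - 96*26 = 99 - 2496 = -2397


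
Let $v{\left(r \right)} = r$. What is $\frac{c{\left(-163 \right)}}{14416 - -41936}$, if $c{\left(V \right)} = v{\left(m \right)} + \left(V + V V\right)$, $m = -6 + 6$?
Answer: $\frac{4401}{9392} \approx 0.46859$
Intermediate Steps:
$m = 0$
$c{\left(V \right)} = V + V^{2}$ ($c{\left(V \right)} = 0 + \left(V + V V\right) = 0 + \left(V + V^{2}\right) = V + V^{2}$)
$\frac{c{\left(-163 \right)}}{14416 - -41936} = \frac{\left(-163\right) \left(1 - 163\right)}{14416 - -41936} = \frac{\left(-163\right) \left(-162\right)}{14416 + 41936} = \frac{26406}{56352} = 26406 \cdot \frac{1}{56352} = \frac{4401}{9392}$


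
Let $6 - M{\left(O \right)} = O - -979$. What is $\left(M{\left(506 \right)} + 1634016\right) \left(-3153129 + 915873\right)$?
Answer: $-3652403198472$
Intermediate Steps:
$M{\left(O \right)} = -973 - O$ ($M{\left(O \right)} = 6 - \left(O - -979\right) = 6 - \left(O + 979\right) = 6 - \left(979 + O\right) = -973 - O$)
$\left(M{\left(506 \right)} + 1634016\right) \left(-3153129 + 915873\right) = \left(\left(-973 - 506\right) + 1634016\right) \left(-3153129 + 915873\right) = \left(\left(-973 - 506\right) + 1634016\right) \left(-2237256\right) = \left(-1479 + 1634016\right) \left(-2237256\right) = 1632537 \left(-2237256\right) = -3652403198472$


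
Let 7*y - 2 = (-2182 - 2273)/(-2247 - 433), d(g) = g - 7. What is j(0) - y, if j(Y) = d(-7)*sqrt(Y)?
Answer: -1963/3752 ≈ -0.52319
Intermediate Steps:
d(g) = -7 + g
y = 1963/3752 (y = 2/7 + ((-2182 - 2273)/(-2247 - 433))/7 = 2/7 + (-4455/(-2680))/7 = 2/7 + (-4455*(-1/2680))/7 = 2/7 + (1/7)*(891/536) = 2/7 + 891/3752 = 1963/3752 ≈ 0.52319)
j(Y) = -14*sqrt(Y) (j(Y) = (-7 - 7)*sqrt(Y) = -14*sqrt(Y))
j(0) - y = -14*sqrt(0) - 1*1963/3752 = -14*0 - 1963/3752 = 0 - 1963/3752 = -1963/3752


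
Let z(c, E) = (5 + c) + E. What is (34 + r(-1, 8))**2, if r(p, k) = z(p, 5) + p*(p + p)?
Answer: 2025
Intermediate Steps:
z(c, E) = 5 + E + c
r(p, k) = 10 + p + 2*p**2 (r(p, k) = (5 + 5 + p) + p*(p + p) = (10 + p) + p*(2*p) = (10 + p) + 2*p**2 = 10 + p + 2*p**2)
(34 + r(-1, 8))**2 = (34 + (10 - 1 + 2*(-1)**2))**2 = (34 + (10 - 1 + 2*1))**2 = (34 + (10 - 1 + 2))**2 = (34 + 11)**2 = 45**2 = 2025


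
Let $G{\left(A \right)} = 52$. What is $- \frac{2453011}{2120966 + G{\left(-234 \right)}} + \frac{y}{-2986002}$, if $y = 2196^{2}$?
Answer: $- \frac{975173716195}{351853555002} \approx -2.7715$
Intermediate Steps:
$y = 4822416$
$- \frac{2453011}{2120966 + G{\left(-234 \right)}} + \frac{y}{-2986002} = - \frac{2453011}{2120966 + 52} + \frac{4822416}{-2986002} = - \frac{2453011}{2121018} + 4822416 \left(- \frac{1}{2986002}\right) = \left(-2453011\right) \frac{1}{2121018} - \frac{267912}{165889} = - \frac{2453011}{2121018} - \frac{267912}{165889} = - \frac{975173716195}{351853555002}$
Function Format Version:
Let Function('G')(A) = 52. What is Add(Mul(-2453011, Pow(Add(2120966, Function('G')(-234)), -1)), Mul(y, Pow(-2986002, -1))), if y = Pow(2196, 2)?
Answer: Rational(-975173716195, 351853555002) ≈ -2.7715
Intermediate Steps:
y = 4822416
Add(Mul(-2453011, Pow(Add(2120966, Function('G')(-234)), -1)), Mul(y, Pow(-2986002, -1))) = Add(Mul(-2453011, Pow(Add(2120966, 52), -1)), Mul(4822416, Pow(-2986002, -1))) = Add(Mul(-2453011, Pow(2121018, -1)), Mul(4822416, Rational(-1, 2986002))) = Add(Mul(-2453011, Rational(1, 2121018)), Rational(-267912, 165889)) = Add(Rational(-2453011, 2121018), Rational(-267912, 165889)) = Rational(-975173716195, 351853555002)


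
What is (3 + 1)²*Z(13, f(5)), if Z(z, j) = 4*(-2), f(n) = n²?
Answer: -128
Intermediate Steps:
Z(z, j) = -8
(3 + 1)²*Z(13, f(5)) = (3 + 1)²*(-8) = 4²*(-8) = 16*(-8) = -128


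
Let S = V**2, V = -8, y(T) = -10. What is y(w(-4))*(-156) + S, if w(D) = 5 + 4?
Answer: 1624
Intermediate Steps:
w(D) = 9
S = 64 (S = (-8)**2 = 64)
y(w(-4))*(-156) + S = -10*(-156) + 64 = 1560 + 64 = 1624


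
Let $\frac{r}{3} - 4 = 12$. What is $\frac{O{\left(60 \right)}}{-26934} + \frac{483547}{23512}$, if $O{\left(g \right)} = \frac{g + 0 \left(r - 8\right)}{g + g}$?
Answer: $\frac{6511921571}{316636104} \approx 20.566$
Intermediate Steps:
$r = 48$ ($r = 12 + 3 \cdot 12 = 12 + 36 = 48$)
$O{\left(g \right)} = \frac{1}{2}$ ($O{\left(g \right)} = \frac{g + 0 \left(48 - 8\right)}{g + g} = \frac{g + 0 \cdot 40}{2 g} = \left(g + 0\right) \frac{1}{2 g} = g \frac{1}{2 g} = \frac{1}{2}$)
$\frac{O{\left(60 \right)}}{-26934} + \frac{483547}{23512} = \frac{1}{2 \left(-26934\right)} + \frac{483547}{23512} = \frac{1}{2} \left(- \frac{1}{26934}\right) + 483547 \cdot \frac{1}{23512} = - \frac{1}{53868} + \frac{483547}{23512} = \frac{6511921571}{316636104}$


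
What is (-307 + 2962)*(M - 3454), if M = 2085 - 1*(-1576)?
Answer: 549585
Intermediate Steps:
M = 3661 (M = 2085 + 1576 = 3661)
(-307 + 2962)*(M - 3454) = (-307 + 2962)*(3661 - 3454) = 2655*207 = 549585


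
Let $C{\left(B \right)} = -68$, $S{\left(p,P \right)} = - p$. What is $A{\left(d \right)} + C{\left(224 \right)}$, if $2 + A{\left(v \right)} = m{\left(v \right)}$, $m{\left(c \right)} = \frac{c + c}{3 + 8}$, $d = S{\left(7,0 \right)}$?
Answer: $- \frac{784}{11} \approx -71.273$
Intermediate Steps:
$d = -7$ ($d = \left(-1\right) 7 = -7$)
$m{\left(c \right)} = \frac{2 c}{11}$
$A{\left(v \right)} = -2 + \frac{2 v}{11}$
$A{\left(d \right)} + C{\left(224 \right)} = \left(-2 + \frac{2}{11} \left(-7\right)\right) - 68 = \left(-2 - \frac{14}{11}\right) - 68 = - \frac{36}{11} - 68 = - \frac{784}{11}$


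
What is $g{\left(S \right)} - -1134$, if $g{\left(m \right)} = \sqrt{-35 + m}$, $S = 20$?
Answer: $1134 + i \sqrt{15} \approx 1134.0 + 3.873 i$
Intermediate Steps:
$g{\left(S \right)} - -1134 = \sqrt{-35 + 20} - -1134 = \sqrt{-15} + 1134 = i \sqrt{15} + 1134 = 1134 + i \sqrt{15}$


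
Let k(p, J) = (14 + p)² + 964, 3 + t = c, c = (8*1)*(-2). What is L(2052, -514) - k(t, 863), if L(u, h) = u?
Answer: 1063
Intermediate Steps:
c = -16 (c = 8*(-2) = -16)
t = -19 (t = -3 - 16 = -19)
k(p, J) = 964 + (14 + p)²
L(2052, -514) - k(t, 863) = 2052 - (964 + (14 - 19)²) = 2052 - (964 + (-5)²) = 2052 - (964 + 25) = 2052 - 1*989 = 2052 - 989 = 1063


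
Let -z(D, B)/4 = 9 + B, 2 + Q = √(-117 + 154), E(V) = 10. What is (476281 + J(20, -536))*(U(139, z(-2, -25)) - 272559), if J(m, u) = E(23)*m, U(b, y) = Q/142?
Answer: -129869191590 + 6711*√37/2 ≈ -1.2987e+11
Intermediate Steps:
Q = -2 + √37 (Q = -2 + √(-117 + 154) = -2 + √37 ≈ 4.0828)
z(D, B) = -36 - 4*B (z(D, B) = -4*(9 + B) = -36 - 4*B)
U(b, y) = -1/71 + √37/142 (U(b, y) = (-2 + √37)/142 = (-2 + √37)*(1/142) = -1/71 + √37/142)
J(m, u) = 10*m
(476281 + J(20, -536))*(U(139, z(-2, -25)) - 272559) = (476281 + 10*20)*((-1/71 + √37/142) - 272559) = (476281 + 200)*(-19351690/71 + √37/142) = 476481*(-19351690/71 + √37/142) = -129869191590 + 6711*√37/2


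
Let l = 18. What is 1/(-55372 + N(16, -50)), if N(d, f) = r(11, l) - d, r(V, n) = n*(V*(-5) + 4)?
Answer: -1/56306 ≈ -1.7760e-5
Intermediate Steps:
r(V, n) = n*(4 - 5*V) (r(V, n) = n*(-5*V + 4) = n*(4 - 5*V))
N(d, f) = -918 - d (N(d, f) = 18*(4 - 5*11) - d = 18*(4 - 55) - d = 18*(-51) - d = -918 - d)
1/(-55372 + N(16, -50)) = 1/(-55372 + (-918 - 1*16)) = 1/(-55372 + (-918 - 16)) = 1/(-55372 - 934) = 1/(-56306) = -1/56306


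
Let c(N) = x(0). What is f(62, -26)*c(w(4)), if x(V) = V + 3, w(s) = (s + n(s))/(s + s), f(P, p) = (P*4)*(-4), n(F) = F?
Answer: -2976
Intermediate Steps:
f(P, p) = -16*P (f(P, p) = (4*P)*(-4) = -16*P)
w(s) = 1 (w(s) = (s + s)/(s + s) = (2*s)/((2*s)) = (2*s)*(1/(2*s)) = 1)
x(V) = 3 + V
c(N) = 3 (c(N) = 3 + 0 = 3)
f(62, -26)*c(w(4)) = -16*62*3 = -992*3 = -2976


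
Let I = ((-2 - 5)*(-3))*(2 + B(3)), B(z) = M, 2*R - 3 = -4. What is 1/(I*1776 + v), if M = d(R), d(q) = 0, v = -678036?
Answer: -1/603444 ≈ -1.6572e-6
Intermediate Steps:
R = -1/2 (R = 3/2 + (1/2)*(-4) = 3/2 - 2 = -1/2 ≈ -0.50000)
M = 0
B(z) = 0
I = 42 (I = ((-2 - 5)*(-3))*(2 + 0) = -7*(-3)*2 = 21*2 = 42)
1/(I*1776 + v) = 1/(42*1776 - 678036) = 1/(74592 - 678036) = 1/(-603444) = -1/603444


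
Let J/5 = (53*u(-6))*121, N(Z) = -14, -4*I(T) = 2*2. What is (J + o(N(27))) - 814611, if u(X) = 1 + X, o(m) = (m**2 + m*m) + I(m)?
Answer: -974545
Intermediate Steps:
I(T) = -1 (I(T) = -2/2 = -1/4*4 = -1)
o(m) = -1 + 2*m**2 (o(m) = (m**2 + m*m) - 1 = (m**2 + m**2) - 1 = 2*m**2 - 1 = -1 + 2*m**2)
J = -160325 (J = 5*((53*(1 - 6))*121) = 5*((53*(-5))*121) = 5*(-265*121) = 5*(-32065) = -160325)
(J + o(N(27))) - 814611 = (-160325 + (-1 + 2*(-14)**2)) - 814611 = (-160325 + (-1 + 2*196)) - 814611 = (-160325 + (-1 + 392)) - 814611 = (-160325 + 391) - 814611 = -159934 - 814611 = -974545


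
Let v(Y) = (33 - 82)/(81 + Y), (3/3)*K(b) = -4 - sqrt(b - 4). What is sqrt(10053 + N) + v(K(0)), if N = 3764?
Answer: -3773/5933 + sqrt(13817) - 98*I/5933 ≈ 116.91 - 0.016518*I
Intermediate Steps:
K(b) = -4 - sqrt(-4 + b) (K(b) = -4 - sqrt(b - 4) = -4 - sqrt(-4 + b))
v(Y) = -49/(81 + Y)
sqrt(10053 + N) + v(K(0)) = sqrt(10053 + 3764) - 49/(81 + (-4 - sqrt(-4 + 0))) = sqrt(13817) - 49/(81 + (-4 - sqrt(-4))) = sqrt(13817) - 49/(81 + (-4 - 2*I)) = sqrt(13817) - 49*(77 + 2*I)/5933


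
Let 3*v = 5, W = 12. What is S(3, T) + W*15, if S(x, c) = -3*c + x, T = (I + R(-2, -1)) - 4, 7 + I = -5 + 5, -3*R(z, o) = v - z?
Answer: 659/3 ≈ 219.67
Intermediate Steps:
v = 5/3 (v = (1/3)*5 = 5/3 ≈ 1.6667)
R(z, o) = -5/9 + z/3 (R(z, o) = -(5/3 - z)/3 = -5/9 + z/3)
I = -7 (I = -7 + (-5 + 5) = -7 + 0 = -7)
T = -110/9 (T = (-7 + (-5/9 + (1/3)*(-2))) - 4 = (-7 + (-5/9 - 2/3)) - 4 = (-7 - 11/9) - 4 = -74/9 - 4 = -110/9 ≈ -12.222)
S(x, c) = x - 3*c
S(3, T) + W*15 = (3 - 3*(-110/9)) + 12*15 = (3 + 110/3) + 180 = 119/3 + 180 = 659/3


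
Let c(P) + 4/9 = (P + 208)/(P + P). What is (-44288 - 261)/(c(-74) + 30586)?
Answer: -29669634/20369377 ≈ -1.4566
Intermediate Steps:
c(P) = -4/9 + (208 + P)/(2*P) (c(P) = -4/9 + (P + 208)/(P + P) = -4/9 + (208 + P)/((2*P)) = -4/9 + (208 + P)*(1/(2*P)) = -4/9 + (208 + P)/(2*P))
(-44288 - 261)/(c(-74) + 30586) = (-44288 - 261)/((1/18)*(1872 - 74)/(-74) + 30586) = -44549/((1/18)*(-1/74)*1798 + 30586) = -44549/(-899/666 + 30586) = -44549/20369377/666 = -44549*666/20369377 = -29669634/20369377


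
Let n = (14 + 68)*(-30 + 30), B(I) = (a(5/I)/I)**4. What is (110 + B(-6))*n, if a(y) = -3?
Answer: 0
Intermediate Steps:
B(I) = 81/I**4 (B(I) = (-3/I)**4 = 81/I**4)
n = 0 (n = 82*0 = 0)
(110 + B(-6))*n = (110 + 81/(-6)**4)*0 = (110 + 81*(1/1296))*0 = (110 + 1/16)*0 = (1761/16)*0 = 0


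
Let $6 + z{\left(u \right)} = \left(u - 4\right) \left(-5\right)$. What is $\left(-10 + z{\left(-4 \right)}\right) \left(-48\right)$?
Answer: $-1152$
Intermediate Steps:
$z{\left(u \right)} = 14 - 5 u$ ($z{\left(u \right)} = -6 + \left(u - 4\right) \left(-5\right) = -6 + \left(-4 + u\right) \left(-5\right) = -6 - \left(-20 + 5 u\right) = 14 - 5 u$)
$\left(-10 + z{\left(-4 \right)}\right) \left(-48\right) = \left(-10 + \left(14 - -20\right)\right) \left(-48\right) = \left(-10 + \left(14 + 20\right)\right) \left(-48\right) = \left(-10 + 34\right) \left(-48\right) = 24 \left(-48\right) = -1152$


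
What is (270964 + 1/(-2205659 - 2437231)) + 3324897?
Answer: 16695187078289/4642890 ≈ 3.5959e+6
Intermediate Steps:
(270964 + 1/(-2205659 - 2437231)) + 3324897 = (270964 + 1/(-4642890)) + 3324897 = (270964 - 1/4642890) + 3324897 = 1258056045959/4642890 + 3324897 = 16695187078289/4642890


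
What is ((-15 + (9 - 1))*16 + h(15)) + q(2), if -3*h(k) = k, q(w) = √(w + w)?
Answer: -115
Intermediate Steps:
q(w) = √2*√w (q(w) = √(2*w) = √2*√w)
h(k) = -k/3
((-15 + (9 - 1))*16 + h(15)) + q(2) = ((-15 + (9 - 1))*16 - ⅓*15) + √2*√2 = ((-15 + 8)*16 - 5) + 2 = (-7*16 - 5) + 2 = (-112 - 5) + 2 = -117 + 2 = -115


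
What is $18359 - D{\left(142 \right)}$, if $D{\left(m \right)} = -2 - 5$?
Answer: $18366$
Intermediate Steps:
$D{\left(m \right)} = -7$
$18359 - D{\left(142 \right)} = 18359 - -7 = 18359 + 7 = 18366$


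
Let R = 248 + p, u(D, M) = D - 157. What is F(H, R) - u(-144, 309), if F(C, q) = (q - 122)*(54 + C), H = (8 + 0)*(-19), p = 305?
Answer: -41937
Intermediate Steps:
u(D, M) = -157 + D
R = 553 (R = 248 + 305 = 553)
H = -152 (H = 8*(-19) = -152)
F(C, q) = (-122 + q)*(54 + C)
F(H, R) - u(-144, 309) = (-6588 - 122*(-152) + 54*553 - 152*553) - (-157 - 144) = (-6588 + 18544 + 29862 - 84056) - 1*(-301) = -42238 + 301 = -41937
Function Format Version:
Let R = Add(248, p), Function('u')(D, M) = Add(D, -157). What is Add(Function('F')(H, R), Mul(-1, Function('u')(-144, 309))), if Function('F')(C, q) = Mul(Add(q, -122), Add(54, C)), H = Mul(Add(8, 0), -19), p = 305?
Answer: -41937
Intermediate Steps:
Function('u')(D, M) = Add(-157, D)
R = 553 (R = Add(248, 305) = 553)
H = -152 (H = Mul(8, -19) = -152)
Function('F')(C, q) = Mul(Add(-122, q), Add(54, C))
Add(Function('F')(H, R), Mul(-1, Function('u')(-144, 309))) = Add(Add(-6588, Mul(-122, -152), Mul(54, 553), Mul(-152, 553)), Mul(-1, Add(-157, -144))) = Add(Add(-6588, 18544, 29862, -84056), Mul(-1, -301)) = Add(-42238, 301) = -41937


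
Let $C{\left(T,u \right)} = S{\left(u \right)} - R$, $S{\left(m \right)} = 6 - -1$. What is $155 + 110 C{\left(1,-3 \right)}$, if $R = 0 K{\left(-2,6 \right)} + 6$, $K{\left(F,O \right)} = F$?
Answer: $265$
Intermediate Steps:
$S{\left(m \right)} = 7$ ($S{\left(m \right)} = 6 + 1 = 7$)
$R = 6$ ($R = 0 \left(-2\right) + 6 = 0 + 6 = 6$)
$C{\left(T,u \right)} = 1$ ($C{\left(T,u \right)} = 7 - 6 = 1$)
$155 + 110 C{\left(1,-3 \right)} = 155 + 110 \cdot 1 = 155 + 110 = 265$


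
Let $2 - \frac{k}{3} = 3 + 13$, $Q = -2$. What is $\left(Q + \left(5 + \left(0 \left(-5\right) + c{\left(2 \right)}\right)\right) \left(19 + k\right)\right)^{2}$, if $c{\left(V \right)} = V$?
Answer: $26569$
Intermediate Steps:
$k = -42$ ($k = 6 - 3 \left(3 + 13\right) = 6 - 48 = -42$)
$\left(Q + \left(5 + \left(0 \left(-5\right) + c{\left(2 \right)}\right)\right) \left(19 + k\right)\right)^{2} = \left(-2 + \left(5 + \left(0 \left(-5\right) + 2\right)\right) \left(19 - 42\right)\right)^{2} = \left(-2 + \left(5 + \left(0 + 2\right)\right) \left(-23\right)\right)^{2} = \left(-2 + \left(5 + 2\right) \left(-23\right)\right)^{2} = \left(-2 + 7 \left(-23\right)\right)^{2} = \left(-2 - 161\right)^{2} = \left(-163\right)^{2} = 26569$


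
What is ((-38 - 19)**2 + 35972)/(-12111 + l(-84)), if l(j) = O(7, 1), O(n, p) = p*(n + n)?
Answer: -39221/12097 ≈ -3.2422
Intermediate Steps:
O(n, p) = 2*n*p (O(n, p) = p*(2*n) = 2*n*p)
l(j) = 14 (l(j) = 2*7*1 = 14)
((-38 - 19)**2 + 35972)/(-12111 + l(-84)) = ((-38 - 19)**2 + 35972)/(-12111 + 14) = ((-57)**2 + 35972)/(-12097) = (3249 + 35972)*(-1/12097) = 39221*(-1/12097) = -39221/12097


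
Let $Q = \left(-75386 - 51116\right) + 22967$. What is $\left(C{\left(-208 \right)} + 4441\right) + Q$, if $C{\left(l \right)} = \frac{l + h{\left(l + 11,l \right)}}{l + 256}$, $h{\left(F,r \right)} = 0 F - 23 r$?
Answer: $- \frac{296996}{3} \approx -98999.0$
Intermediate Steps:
$h{\left(F,r \right)} = - 23 r$ ($h{\left(F,r \right)} = 0 - 23 r = - 23 r$)
$C{\left(l \right)} = - \frac{22 l}{256 + l}$ ($C{\left(l \right)} = \frac{l - 23 l}{l + 256} = \frac{\left(-22\right) l}{256 + l} = - \frac{22 l}{256 + l}$)
$Q = -103535$ ($Q = -126502 + 22967 = -103535$)
$\left(C{\left(-208 \right)} + 4441\right) + Q = \left(\left(-22\right) \left(-208\right) \frac{1}{256 - 208} + 4441\right) - 103535 = \left(\left(-22\right) \left(-208\right) \frac{1}{48} + 4441\right) - 103535 = \left(\frac{286}{3} + 4441\right) - 103535 = \frac{13609}{3} - 103535 = - \frac{296996}{3}$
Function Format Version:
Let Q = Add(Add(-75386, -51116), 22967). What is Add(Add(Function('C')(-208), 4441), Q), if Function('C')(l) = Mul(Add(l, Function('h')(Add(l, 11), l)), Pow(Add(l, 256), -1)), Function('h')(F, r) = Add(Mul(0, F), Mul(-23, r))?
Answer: Rational(-296996, 3) ≈ -98999.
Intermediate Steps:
Function('h')(F, r) = Mul(-23, r) (Function('h')(F, r) = Add(0, Mul(-23, r)) = Mul(-23, r))
Function('C')(l) = Mul(-22, l, Pow(Add(256, l), -1)) (Function('C')(l) = Mul(Add(l, Mul(-23, l)), Pow(Add(l, 256), -1)) = Mul(Mul(-22, l), Pow(Add(256, l), -1)) = Mul(-22, l, Pow(Add(256, l), -1)))
Q = -103535 (Q = Add(-126502, 22967) = -103535)
Add(Add(Function('C')(-208), 4441), Q) = Add(Add(Mul(-22, -208, Pow(Add(256, -208), -1)), 4441), -103535) = Add(Add(Mul(-22, -208, Pow(48, -1)), 4441), -103535) = Add(Add(Mul(-22, -208, Rational(1, 48)), 4441), -103535) = Add(Add(Rational(286, 3), 4441), -103535) = Add(Rational(13609, 3), -103535) = Rational(-296996, 3)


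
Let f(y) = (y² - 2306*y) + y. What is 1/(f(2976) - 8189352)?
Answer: -1/6192456 ≈ -1.6149e-7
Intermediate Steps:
f(y) = y² - 2305*y
1/(f(2976) - 8189352) = 1/(2976*(-2305 + 2976) - 8189352) = 1/(2976*671 - 8189352) = 1/(1996896 - 8189352) = 1/(-6192456) = -1/6192456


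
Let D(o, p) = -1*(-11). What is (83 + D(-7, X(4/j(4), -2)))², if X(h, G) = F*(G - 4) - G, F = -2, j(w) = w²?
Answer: 8836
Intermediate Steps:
X(h, G) = 8 - 3*G (X(h, G) = -2*(G - 4) - G = -2*(-4 + G) - G = (8 - 2*G) - G = 8 - 3*G)
D(o, p) = 11
(83 + D(-7, X(4/j(4), -2)))² = (83 + 11)² = 94² = 8836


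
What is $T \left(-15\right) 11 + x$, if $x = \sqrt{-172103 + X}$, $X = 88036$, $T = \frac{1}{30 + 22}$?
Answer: $- \frac{165}{52} + i \sqrt{84067} \approx -3.1731 + 289.94 i$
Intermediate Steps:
$T = \frac{1}{52} \approx 0.019231$
$x = i \sqrt{84067}$ ($x = \sqrt{-172103 + 88036} = \sqrt{-84067} = i \sqrt{84067} \approx 289.94 i$)
$T \left(-15\right) 11 + x = \frac{1}{52} \left(-15\right) 11 + i \sqrt{84067} = \left(- \frac{15}{52}\right) 11 + i \sqrt{84067} = - \frac{165}{52} + i \sqrt{84067}$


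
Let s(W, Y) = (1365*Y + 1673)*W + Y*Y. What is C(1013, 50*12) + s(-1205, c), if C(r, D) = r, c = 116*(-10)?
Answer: 1907327648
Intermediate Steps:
c = -1160
s(W, Y) = Y**2 + W*(1673 + 1365*Y) (s(W, Y) = (1673 + 1365*Y)*W + Y**2 = W*(1673 + 1365*Y) + Y**2 = Y**2 + W*(1673 + 1365*Y))
C(1013, 50*12) + s(-1205, c) = 1013 + ((-1160)**2 + 1673*(-1205) + 1365*(-1205)*(-1160)) = 1013 + (1345600 - 2015965 + 1907997000) = 1013 + 1907326635 = 1907327648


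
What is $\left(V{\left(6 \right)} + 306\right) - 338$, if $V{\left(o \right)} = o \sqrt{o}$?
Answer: $-32 + 6 \sqrt{6} \approx -17.303$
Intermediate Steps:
$V{\left(o \right)} = o^{\frac{3}{2}}$
$\left(V{\left(6 \right)} + 306\right) - 338 = \left(6^{\frac{3}{2}} + 306\right) - 338 = \left(6 \sqrt{6} + 306\right) - 338 = \left(306 + 6 \sqrt{6}\right) - 338 = -32 + 6 \sqrt{6}$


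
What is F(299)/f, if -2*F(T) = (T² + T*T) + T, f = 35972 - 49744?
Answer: 179101/27544 ≈ 6.5024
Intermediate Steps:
f = -13772
F(T) = -T² - T/2 (F(T) = -((T² + T*T) + T)/2 = -((T² + T²) + T)/2 = -(2*T² + T)/2 = -(T + 2*T²)/2 = -T² - T/2)
F(299)/f = -1*299*(½ + 299)/(-13772) = -1*299*599/2*(-1/13772) = -179101/2*(-1/13772) = 179101/27544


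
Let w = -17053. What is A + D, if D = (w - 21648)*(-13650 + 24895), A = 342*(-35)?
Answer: -435204715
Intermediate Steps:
A = -11970
D = -435192745 (D = (-17053 - 21648)*(-13650 + 24895) = -38701*11245 = -435192745)
A + D = -11970 - 435192745 = -435204715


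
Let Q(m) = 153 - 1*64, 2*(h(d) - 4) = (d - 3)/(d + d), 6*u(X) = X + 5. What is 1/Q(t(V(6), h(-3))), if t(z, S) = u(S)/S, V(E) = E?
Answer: 1/89 ≈ 0.011236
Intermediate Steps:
u(X) = ⅚ + X/6 (u(X) = (X + 5)/6 = (5 + X)/6 = ⅚ + X/6)
h(d) = 4 + (-3 + d)/(4*d) (h(d) = 4 + ((d - 3)/(d + d))/2 = 4 + ((-3 + d)/((2*d)))/2 = 4 + ((-3 + d)*(1/(2*d)))/2 = 4 + ((-3 + d)/(2*d))/2 = 4 + (-3 + d)/(4*d))
t(z, S) = (⅚ + S/6)/S
Q(m) = 89 (Q(m) = 153 - 64 = 89)
1/Q(t(V(6), h(-3))) = 1/89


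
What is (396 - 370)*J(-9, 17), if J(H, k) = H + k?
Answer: 208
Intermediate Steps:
(396 - 370)*J(-9, 17) = (396 - 370)*(-9 + 17) = 26*8 = 208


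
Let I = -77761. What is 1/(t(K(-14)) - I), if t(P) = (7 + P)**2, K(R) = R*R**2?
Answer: 1/7568930 ≈ 1.3212e-7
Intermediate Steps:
K(R) = R**3
1/(t(K(-14)) - I) = 1/((7 + (-14)**3)**2 - 1*(-77761)) = 1/((7 - 2744)**2 + 77761) = 1/((-2737)**2 + 77761) = 1/(7491169 + 77761) = 1/7568930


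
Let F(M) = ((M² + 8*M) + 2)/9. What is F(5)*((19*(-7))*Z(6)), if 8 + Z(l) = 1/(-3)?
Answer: 222775/27 ≈ 8250.9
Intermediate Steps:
Z(l) = -25/3 (Z(l) = -8 + 1/(-3) = -8 - ⅓ = -25/3)
F(M) = 2/9 + M²/9 + 8*M/9 (F(M) = (2 + M² + 8*M)*(⅑) = 2/9 + M²/9 + 8*M/9)
F(5)*((19*(-7))*Z(6)) = (2/9 + (⅑)*5² + (8/9)*5)*((19*(-7))*(-25/3)) = (2/9 + (⅑)*25 + 40/9)*(-133*(-25/3)) = (2/9 + 25/9 + 40/9)*(3325/3) = (67/9)*(3325/3) = 222775/27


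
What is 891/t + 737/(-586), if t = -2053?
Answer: -2035187/1203058 ≈ -1.6917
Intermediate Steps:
891/t + 737/(-586) = 891/(-2053) + 737/(-586) = 891*(-1/2053) + 737*(-1/586) = -891/2053 - 737/586 = -2035187/1203058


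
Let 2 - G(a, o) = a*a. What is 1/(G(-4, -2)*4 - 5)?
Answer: -1/61 ≈ -0.016393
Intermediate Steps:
G(a, o) = 2 - a² (G(a, o) = 2 - a*a = 2 - a²)
1/(G(-4, -2)*4 - 5) = 1/((2 - 1*(-4)²)*4 - 5) = 1/((2 - 1*16)*4 - 5) = 1/((2 - 16)*4 - 5) = 1/(-14*4 - 5) = 1/(-56 - 5) = 1/(-61) = -1/61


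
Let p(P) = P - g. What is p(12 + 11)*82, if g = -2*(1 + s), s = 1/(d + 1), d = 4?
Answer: 10414/5 ≈ 2082.8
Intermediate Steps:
s = 1/5 (s = 1/(4 + 1) = 1/5 ≈ 0.20000)
g = -12/5 (g = -2*(1 + 1/5) = -2*6/5 = -12/5 ≈ -2.4000)
p(P) = 12/5 + P (p(P) = P - 1*(-12/5) = P + 12/5 = 12/5 + P)
p(12 + 11)*82 = (12/5 + (12 + 11))*82 = (12/5 + 23)*82 = (127/5)*82 = 10414/5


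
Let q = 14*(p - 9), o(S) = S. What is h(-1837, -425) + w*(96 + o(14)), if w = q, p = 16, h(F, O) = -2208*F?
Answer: 4066876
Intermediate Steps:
q = 98 (q = 14*(16 - 9) = 14*7 = 98)
w = 98
h(-1837, -425) + w*(96 + o(14)) = -2208*(-1837) + 98*(96 + 14) = 4056096 + 98*110 = 4056096 + 10780 = 4066876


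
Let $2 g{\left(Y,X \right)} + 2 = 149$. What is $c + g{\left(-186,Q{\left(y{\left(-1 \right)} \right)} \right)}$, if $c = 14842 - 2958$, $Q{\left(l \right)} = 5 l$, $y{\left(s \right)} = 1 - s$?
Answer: $\frac{23915}{2} \approx 11958.0$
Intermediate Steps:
$c = 11884$
$g{\left(Y,X \right)} = \frac{147}{2}$ ($g{\left(Y,X \right)} = -1 + \frac{1}{2} \cdot 149 = -1 + \frac{149}{2} = \frac{147}{2}$)
$c + g{\left(-186,Q{\left(y{\left(-1 \right)} \right)} \right)} = 11884 + \frac{147}{2} = \frac{23915}{2}$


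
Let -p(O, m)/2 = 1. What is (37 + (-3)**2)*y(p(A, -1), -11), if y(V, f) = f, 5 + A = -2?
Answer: -506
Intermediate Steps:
A = -7 (A = -5 - 2 = -7)
p(O, m) = -2 (p(O, m) = -2*1 = -2)
(37 + (-3)**2)*y(p(A, -1), -11) = (37 + (-3)**2)*(-11) = (37 + 9)*(-11) = 46*(-11) = -506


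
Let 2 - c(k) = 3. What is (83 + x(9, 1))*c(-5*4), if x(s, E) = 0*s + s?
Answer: -92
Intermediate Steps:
c(k) = -1 (c(k) = 2 - 1*3 = 2 - 3 = -1)
x(s, E) = s (x(s, E) = 0 + s = s)
(83 + x(9, 1))*c(-5*4) = (83 + 9)*(-1) = 92*(-1) = -92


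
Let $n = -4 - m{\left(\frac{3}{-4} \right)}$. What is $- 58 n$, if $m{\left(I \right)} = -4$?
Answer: $0$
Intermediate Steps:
$n = 0$ ($n = -4 - -4 = -4 + 4 = 0$)
$- 58 n = \left(-58\right) 0 = 0$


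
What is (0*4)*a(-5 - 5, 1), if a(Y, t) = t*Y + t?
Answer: 0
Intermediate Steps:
a(Y, t) = t + Y*t (a(Y, t) = Y*t + t = t + Y*t)
(0*4)*a(-5 - 5, 1) = (0*4)*(1*(1 + (-5 - 5))) = 0*(1*(1 - 10)) = 0*(1*(-9)) = 0*(-9) = 0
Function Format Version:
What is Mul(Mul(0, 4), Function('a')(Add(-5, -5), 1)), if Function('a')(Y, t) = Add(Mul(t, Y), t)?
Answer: 0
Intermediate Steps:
Function('a')(Y, t) = Add(t, Mul(Y, t)) (Function('a')(Y, t) = Add(Mul(Y, t), t) = Add(t, Mul(Y, t)))
Mul(Mul(0, 4), Function('a')(Add(-5, -5), 1)) = Mul(Mul(0, 4), Mul(1, Add(1, Add(-5, -5)))) = Mul(0, Mul(1, Add(1, -10))) = Mul(0, Mul(1, -9)) = Mul(0, -9) = 0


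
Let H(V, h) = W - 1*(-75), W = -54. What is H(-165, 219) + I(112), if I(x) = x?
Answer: 133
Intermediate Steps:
H(V, h) = 21 (H(V, h) = -54 - 1*(-75) = -54 + 75 = 21)
H(-165, 219) + I(112) = 21 + 112 = 133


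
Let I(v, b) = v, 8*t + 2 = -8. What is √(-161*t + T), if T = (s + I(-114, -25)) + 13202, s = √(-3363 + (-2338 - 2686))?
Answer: √(53157 + 4*I*√8387)/2 ≈ 115.28 + 0.39721*I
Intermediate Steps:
t = -5/4 (t = -¼ + (⅛)*(-8) = -¼ - 1 = -5/4 ≈ -1.2500)
s = I*√8387 (s = √(-3363 - 5024) = √(-8387) = I*√8387 ≈ 91.581*I)
T = 13088 + I*√8387 (T = (I*√8387 - 114) + 13202 = (-114 + I*√8387) + 13202 = 13088 + I*√8387 ≈ 13088.0 + 91.581*I)
√(-161*t + T) = √(-161*(-5/4) + (13088 + I*√8387)) = √(805/4 + (13088 + I*√8387)) = √(53157/4 + I*√8387)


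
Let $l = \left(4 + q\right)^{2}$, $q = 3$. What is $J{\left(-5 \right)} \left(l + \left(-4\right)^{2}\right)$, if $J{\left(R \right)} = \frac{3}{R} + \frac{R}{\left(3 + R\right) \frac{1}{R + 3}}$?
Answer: $-364$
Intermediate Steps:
$l = 49$ ($l = \left(4 + 3\right)^{2} = 7^{2} = 49$)
$J{\left(R \right)} = R + \frac{3}{R}$ ($J{\left(R \right)} = \frac{3}{R} + \frac{R}{\left(3 + R\right) \frac{1}{3 + R}} = \frac{3}{R} + \frac{R}{1} = \frac{3}{R} + R 1 = \frac{3}{R} + R = R + \frac{3}{R}$)
$J{\left(-5 \right)} \left(l + \left(-4\right)^{2}\right) = \left(-5 + \frac{3}{-5}\right) \left(49 + \left(-4\right)^{2}\right) = \left(-5 + 3 \left(- \frac{1}{5}\right)\right) \left(49 + 16\right) = \left(-5 - \frac{3}{5}\right) 65 = \left(- \frac{28}{5}\right) 65 = -364$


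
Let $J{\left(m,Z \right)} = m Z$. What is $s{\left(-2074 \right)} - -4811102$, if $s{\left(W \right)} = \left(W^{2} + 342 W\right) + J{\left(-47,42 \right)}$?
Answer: $8401296$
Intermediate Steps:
$J{\left(m,Z \right)} = Z m$
$s{\left(W \right)} = -1974 + W^{2} + 342 W$ ($s{\left(W \right)} = \left(W^{2} + 342 W\right) + 42 \left(-47\right) = \left(W^{2} + 342 W\right) - 1974 = -1974 + W^{2} + 342 W$)
$s{\left(-2074 \right)} - -4811102 = \left(-1974 + \left(-2074\right)^{2} + 342 \left(-2074\right)\right) - -4811102 = \left(-1974 + 4301476 - 709308\right) + 4811102 = 3590194 + 4811102 = 8401296$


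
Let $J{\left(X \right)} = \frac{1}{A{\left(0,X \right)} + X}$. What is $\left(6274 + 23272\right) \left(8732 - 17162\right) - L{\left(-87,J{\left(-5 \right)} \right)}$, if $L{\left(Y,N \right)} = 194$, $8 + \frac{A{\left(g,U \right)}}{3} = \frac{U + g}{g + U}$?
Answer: $-249072974$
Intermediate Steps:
$A{\left(g,U \right)} = -21$ ($A{\left(g,U \right)} = -24 + 3 \frac{U + g}{g + U} = -24 + 3 \frac{U + g}{U + g} = -24 + 3 \cdot 1 = -24 + 3 = -21$)
$J{\left(X \right)} = \frac{1}{-21 + X}$
$\left(6274 + 23272\right) \left(8732 - 17162\right) - L{\left(-87,J{\left(-5 \right)} \right)} = \left(6274 + 23272\right) \left(8732 - 17162\right) - 194 = 29546 \left(-8430\right) - 194 = -249072780 - 194 = -249072974$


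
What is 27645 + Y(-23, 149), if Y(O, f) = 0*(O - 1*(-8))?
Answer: 27645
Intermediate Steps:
Y(O, f) = 0 (Y(O, f) = 0*(O + 8) = 0*(8 + O) = 0)
27645 + Y(-23, 149) = 27645 + 0 = 27645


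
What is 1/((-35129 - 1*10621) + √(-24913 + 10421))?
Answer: -22875/1046538496 - I*√3623/1046538496 ≈ -2.1858e-5 - 5.7515e-8*I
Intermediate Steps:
1/((-35129 - 1*10621) + √(-24913 + 10421)) = 1/((-35129 - 10621) + √(-14492)) = 1/(-45750 + 2*I*√3623)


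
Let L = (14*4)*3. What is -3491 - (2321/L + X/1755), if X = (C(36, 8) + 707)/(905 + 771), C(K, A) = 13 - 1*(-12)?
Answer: -48108642761/13726440 ≈ -3504.8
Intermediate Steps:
L = 168 (L = 56*3 = 168)
C(K, A) = 25 (C(K, A) = 13 + 12 = 25)
X = 183/419 (X = (25 + 707)/(905 + 771) = 732/1676 = 732*(1/1676) = 183/419 ≈ 0.43675)
-3491 - (2321/L + X/1755) = -3491 - (2321/168 + (183/419)/1755) = -3491 - (2321*(1/168) + (183/419)*(1/1755)) = -3491 - (2321/168 + 61/245115) = -3491 - 1*189640721/13726440 = -3491 - 189640721/13726440 = -48108642761/13726440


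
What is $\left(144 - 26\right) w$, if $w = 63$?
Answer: $7434$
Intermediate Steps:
$\left(144 - 26\right) w = \left(144 - 26\right) 63 = 118 \cdot 63 = 7434$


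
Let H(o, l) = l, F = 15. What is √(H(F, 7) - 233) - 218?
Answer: -218 + I*√226 ≈ -218.0 + 15.033*I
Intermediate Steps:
√(H(F, 7) - 233) - 218 = √(7 - 233) - 218 = √(-226) - 218 = I*√226 - 218 = -218 + I*√226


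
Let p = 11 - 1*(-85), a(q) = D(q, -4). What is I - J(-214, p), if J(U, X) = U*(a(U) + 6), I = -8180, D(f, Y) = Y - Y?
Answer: -6896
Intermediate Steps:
D(f, Y) = 0
a(q) = 0
p = 96 (p = 11 + 85 = 96)
J(U, X) = 6*U (J(U, X) = U*(0 + 6) = U*6 = 6*U)
I - J(-214, p) = -8180 - 6*(-214) = -8180 - 1*(-1284) = -8180 + 1284 = -6896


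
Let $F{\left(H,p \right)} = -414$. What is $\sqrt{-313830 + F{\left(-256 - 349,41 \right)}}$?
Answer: $6 i \sqrt{8729} \approx 560.57 i$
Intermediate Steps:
$\sqrt{-313830 + F{\left(-256 - 349,41 \right)}} = \sqrt{-313830 - 414} = \sqrt{-314244} = 6 i \sqrt{8729}$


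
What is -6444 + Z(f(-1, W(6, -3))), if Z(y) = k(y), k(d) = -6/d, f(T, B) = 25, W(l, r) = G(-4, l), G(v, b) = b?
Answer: -161106/25 ≈ -6444.2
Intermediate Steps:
W(l, r) = l
Z(y) = -6/y
-6444 + Z(f(-1, W(6, -3))) = -6444 - 6/25 = -161106/25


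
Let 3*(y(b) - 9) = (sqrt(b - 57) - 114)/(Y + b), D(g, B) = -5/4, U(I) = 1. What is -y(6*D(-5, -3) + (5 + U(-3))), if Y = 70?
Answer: -1157/137 - I*sqrt(26)/137 ≈ -8.4453 - 0.037219*I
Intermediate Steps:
D(g, B) = -5/4 (D(g, B) = -5*1/4 = -5/4)
y(b) = 9 + (-114 + sqrt(-57 + b))/(3*(70 + b)) (y(b) = 9 + ((sqrt(b - 57) - 114)/(70 + b))/3 = 9 + ((sqrt(-57 + b) - 114)/(70 + b))/3 = 9 + ((-114 + sqrt(-57 + b))/(70 + b))/3 = 9 + (-114 + sqrt(-57 + b))/(3*(70 + b)))
-y(6*D(-5, -3) + (5 + U(-3))) = -(1776 + sqrt(-57 + (6*(-5/4) + (5 + 1))) + 27*(6*(-5/4) + (5 + 1)))/(3*(70 + (6*(-5/4) + (5 + 1)))) = -(1776 + sqrt(-57 + (-15/2 + 6)) + 27*(-15/2 + 6))/(3*(70 + (-15/2 + 6))) = -(1776 + sqrt(-57 - 3/2) + 27*(-3/2))/(3*(70 - 3/2)) = -(1776 + sqrt(-117/2) - 81/2)/(3*137/2) = -2*(1776 + 3*I*sqrt(26)/2 - 81/2)/(3*137) = -2*(3471/2 + 3*I*sqrt(26)/2)/(3*137) = -(1157/137 + I*sqrt(26)/137) = -1157/137 - I*sqrt(26)/137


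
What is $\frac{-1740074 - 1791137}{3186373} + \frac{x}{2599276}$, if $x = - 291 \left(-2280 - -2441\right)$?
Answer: $- \frac{405559859333}{360098385476} \approx -1.1262$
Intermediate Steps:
$x = -46851$ ($x = - 291 \left(-2280 + 2441\right) = \left(-291\right) 161 = -46851$)
$\frac{-1740074 - 1791137}{3186373} + \frac{x}{2599276} = \frac{-1740074 - 1791137}{3186373} - \frac{46851}{2599276} = \left(-3531211\right) \frac{1}{3186373} - \frac{2037}{113012} = - \frac{3531211}{3186373} - \frac{2037}{113012} = - \frac{405559859333}{360098385476}$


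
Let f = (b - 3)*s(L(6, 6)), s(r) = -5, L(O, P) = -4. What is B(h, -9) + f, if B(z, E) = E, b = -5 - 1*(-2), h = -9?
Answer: 21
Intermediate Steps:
b = -3 (b = -5 + 2 = -3)
f = 30 (f = (-3 - 3)*(-5) = -6*(-5) = 30)
B(h, -9) + f = -9 + 30 = 21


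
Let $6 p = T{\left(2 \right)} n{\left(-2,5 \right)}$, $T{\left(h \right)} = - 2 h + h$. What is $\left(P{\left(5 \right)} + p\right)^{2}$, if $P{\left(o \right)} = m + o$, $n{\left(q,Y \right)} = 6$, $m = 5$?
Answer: $64$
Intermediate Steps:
$T{\left(h \right)} = - h$
$P{\left(o \right)} = 5 + o$
$p = -2$ ($p = \frac{\left(-1\right) 2 \cdot 6}{6} = \frac{\left(-2\right) 6}{6} = \frac{1}{6} \left(-12\right) = -2$)
$\left(P{\left(5 \right)} + p\right)^{2} = \left(\left(5 + 5\right) - 2\right)^{2} = \left(10 - 2\right)^{2} = 8^{2} = 64$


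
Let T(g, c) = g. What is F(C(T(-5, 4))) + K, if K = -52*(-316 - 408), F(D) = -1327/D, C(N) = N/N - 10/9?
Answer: 49591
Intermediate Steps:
C(N) = -1/9 (C(N) = 1 - 10*1/9 = 1 - 10/9 = -1/9)
K = 37648 (K = -52*(-724) = 37648)
F(C(T(-5, 4))) + K = -1327/(-1/9) + 37648 = -1327*(-9) + 37648 = 11943 + 37648 = 49591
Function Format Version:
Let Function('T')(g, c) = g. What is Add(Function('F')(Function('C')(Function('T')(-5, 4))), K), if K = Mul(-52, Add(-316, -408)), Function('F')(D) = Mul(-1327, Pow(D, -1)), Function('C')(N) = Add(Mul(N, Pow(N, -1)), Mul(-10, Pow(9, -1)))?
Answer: 49591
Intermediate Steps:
Function('C')(N) = Rational(-1, 9) (Function('C')(N) = Add(1, Mul(-10, Rational(1, 9))) = Add(1, Rational(-10, 9)) = Rational(-1, 9))
K = 37648 (K = Mul(-52, -724) = 37648)
Add(Function('F')(Function('C')(Function('T')(-5, 4))), K) = Add(Mul(-1327, Pow(Rational(-1, 9), -1)), 37648) = Add(Mul(-1327, -9), 37648) = Add(11943, 37648) = 49591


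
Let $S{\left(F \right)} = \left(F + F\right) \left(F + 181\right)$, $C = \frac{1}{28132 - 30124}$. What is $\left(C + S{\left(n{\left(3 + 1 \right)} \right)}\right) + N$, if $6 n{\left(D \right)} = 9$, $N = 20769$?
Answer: $\frac{42462467}{1992} \approx 21317.0$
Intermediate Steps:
$C = - \frac{1}{1992}$ ($C = \frac{1}{-1992} = - \frac{1}{1992} \approx -0.00050201$)
$n{\left(D \right)} = \frac{3}{2}$ ($n{\left(D \right)} = \frac{1}{6} \cdot 9 = \frac{3}{2}$)
$S{\left(F \right)} = 2 F \left(181 + F\right)$
$\left(C + S{\left(n{\left(3 + 1 \right)} \right)}\right) + N = \left(- \frac{1}{1992} + 2 \cdot \frac{3}{2} \left(181 + \frac{3}{2}\right)\right) + 20769 = \left(- \frac{1}{1992} + 2 \cdot \frac{3}{2} \cdot \frac{365}{2}\right) + 20769 = \left(- \frac{1}{1992} + \frac{1095}{2}\right) + 20769 = \frac{1090619}{1992} + 20769 = \frac{42462467}{1992}$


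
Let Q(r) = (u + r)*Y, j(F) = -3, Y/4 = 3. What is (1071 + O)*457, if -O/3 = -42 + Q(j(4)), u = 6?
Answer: 497673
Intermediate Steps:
Y = 12 (Y = 4*3 = 12)
Q(r) = 72 + 12*r (Q(r) = (6 + r)*12 = 72 + 12*r)
O = 18 (O = -3*(-42 + (72 + 12*(-3))) = -3*(-42 + (72 - 36)) = -3*(-42 + 36) = -3*(-6) = 18)
(1071 + O)*457 = (1071 + 18)*457 = 1089*457 = 497673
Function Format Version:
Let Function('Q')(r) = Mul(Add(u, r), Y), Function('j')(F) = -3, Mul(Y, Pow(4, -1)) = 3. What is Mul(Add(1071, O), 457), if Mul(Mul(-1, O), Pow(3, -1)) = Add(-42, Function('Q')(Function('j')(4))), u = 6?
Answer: 497673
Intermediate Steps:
Y = 12 (Y = Mul(4, 3) = 12)
Function('Q')(r) = Add(72, Mul(12, r)) (Function('Q')(r) = Mul(Add(6, r), 12) = Add(72, Mul(12, r)))
O = 18 (O = Mul(-3, Add(-42, Add(72, Mul(12, -3)))) = Mul(-3, Add(-42, Add(72, -36))) = Mul(-3, Add(-42, 36)) = Mul(-3, -6) = 18)
Mul(Add(1071, O), 457) = Mul(Add(1071, 18), 457) = Mul(1089, 457) = 497673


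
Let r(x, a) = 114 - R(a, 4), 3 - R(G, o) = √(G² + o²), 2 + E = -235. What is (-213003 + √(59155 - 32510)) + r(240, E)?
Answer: -212892 + √56185 + 73*√5 ≈ -2.1249e+5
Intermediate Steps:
E = -237 (E = -2 - 235 = -237)
R(G, o) = 3 - √(G² + o²)
r(x, a) = 111 + √(16 + a²) (r(x, a) = 114 - (3 - √(a² + 4²)) = 114 - (3 - √(a² + 16)) = 114 - (3 - √(16 + a²)) = 114 + (-3 + √(16 + a²)) = 111 + √(16 + a²))
(-213003 + √(59155 - 32510)) + r(240, E) = (-213003 + √(59155 - 32510)) + (111 + √(16 + (-237)²)) = (-213003 + √26645) + (111 + √(16 + 56169)) = (-213003 + 73*√5) + (111 + √56185) = -212892 + √56185 + 73*√5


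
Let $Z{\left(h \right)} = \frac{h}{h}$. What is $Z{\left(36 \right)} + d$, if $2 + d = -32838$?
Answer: $-32839$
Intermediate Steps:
$d = -32840$ ($d = -2 - 32838 = -32840$)
$Z{\left(h \right)} = 1$
$Z{\left(36 \right)} + d = 1 - 32840 = -32839$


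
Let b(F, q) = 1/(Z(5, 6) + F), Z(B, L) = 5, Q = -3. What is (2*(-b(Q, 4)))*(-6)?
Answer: 6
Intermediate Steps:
b(F, q) = 1/(5 + F)
(2*(-b(Q, 4)))*(-6) = (2*(-1/(5 - 3)))*(-6) = (2*(-1/2))*(-6) = -1*(-6) = 6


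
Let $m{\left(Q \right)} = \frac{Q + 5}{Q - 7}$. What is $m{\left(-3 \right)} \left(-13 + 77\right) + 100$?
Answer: $\frac{436}{5} \approx 87.2$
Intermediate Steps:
$m{\left(Q \right)} = \frac{5 + Q}{-7 + Q}$
$m{\left(-3 \right)} \left(-13 + 77\right) + 100 = \frac{5 - 3}{-7 - 3} \left(-13 + 77\right) + 100 = \frac{1}{-10} \cdot 2 \cdot 64 + 100 = \left(- \frac{1}{10}\right) 2 \cdot 64 + 100 = \left(- \frac{1}{5}\right) 64 + 100 = - \frac{64}{5} + 100 = \frac{436}{5}$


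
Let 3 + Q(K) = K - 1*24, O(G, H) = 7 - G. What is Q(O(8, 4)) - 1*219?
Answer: -247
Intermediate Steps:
Q(K) = -27 + K (Q(K) = -3 + (K - 1*24) = -3 + (K - 24) = -3 + (-24 + K) = -27 + K)
Q(O(8, 4)) - 1*219 = (-27 + (7 - 1*8)) - 1*219 = (-27 + (7 - 8)) - 219 = (-27 - 1) - 219 = -28 - 219 = -247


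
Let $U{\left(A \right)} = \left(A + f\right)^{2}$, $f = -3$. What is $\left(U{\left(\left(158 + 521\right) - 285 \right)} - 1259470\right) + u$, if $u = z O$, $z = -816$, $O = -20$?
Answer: $-1090269$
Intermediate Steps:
$U{\left(A \right)} = \left(-3 + A\right)^{2}$ ($U{\left(A \right)} = \left(A - 3\right)^{2} = \left(-3 + A\right)^{2}$)
$u = 16320$ ($u = \left(-816\right) \left(-20\right) = 16320$)
$\left(U{\left(\left(158 + 521\right) - 285 \right)} - 1259470\right) + u = \left(\left(-3 + \left(\left(158 + 521\right) - 285\right)\right)^{2} - 1259470\right) + 16320 = \left(\left(-3 + \left(679 - 285\right)\right)^{2} - 1259470\right) + 16320 = \left(\left(-3 + 394\right)^{2} - 1259470\right) + 16320 = \left(391^{2} - 1259470\right) + 16320 = \left(152881 - 1259470\right) + 16320 = -1106589 + 16320 = -1090269$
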